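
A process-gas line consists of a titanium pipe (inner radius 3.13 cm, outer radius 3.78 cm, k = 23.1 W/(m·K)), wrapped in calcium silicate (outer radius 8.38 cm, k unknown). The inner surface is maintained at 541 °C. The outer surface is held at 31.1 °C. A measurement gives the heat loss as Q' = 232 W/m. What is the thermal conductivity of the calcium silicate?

k = 0.0577 W/m·K

ΣR = ΔT/Q' = |541 − 31.1|/232 = 2.198 m·K/W
Known resistances:
  R'_titanium = ln(0.0378/0.0313)/(2πk) = 0.1887/(2π·23.1) = 0.001300 m·K/W
R_calcium silicate = ΣR − ΣR_known = 2.198 − 0.001300 = 2.197 m·K/W
ln(r₂/r₁)/(2πk) = 2.197 ⇒ k = 0.7961/(2π·2.197) = 0.0577 W/m·K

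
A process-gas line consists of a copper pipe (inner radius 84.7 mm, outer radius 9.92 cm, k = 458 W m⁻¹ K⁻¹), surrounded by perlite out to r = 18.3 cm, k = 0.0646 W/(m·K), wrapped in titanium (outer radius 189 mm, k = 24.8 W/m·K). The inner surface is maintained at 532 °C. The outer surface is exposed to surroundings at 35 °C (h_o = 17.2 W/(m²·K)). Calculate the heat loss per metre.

Treat each layer as a resistance in series:
  R'_copper = ln(0.0992/0.0847)/(2πk) = 0.1580/(2π·458) = 5.491×10^-5 m·K/W
  R'_perlite = ln(0.183/0.0992)/(2πk) = 0.6123/(2π·0.0646) = 1.509 m·K/W
  R'_titanium = ln(0.189/0.183)/(2πk) = 0.03226/(2π·24.8) = 2.070×10^-4 m·K/W
  R'_conv,out = 1/(2πr h) = 1/(2π·0.189·17.2) = 0.04896 m·K/W
ΣR = 5.491×10^-5 + 1.509 + 2.070×10^-4 + 0.04896 = 1.558 m·K/W
Q' = ΔT/ΣR = (532 °C − 35 °C)/1.558 = 319 W/m

Q' = 319 W/m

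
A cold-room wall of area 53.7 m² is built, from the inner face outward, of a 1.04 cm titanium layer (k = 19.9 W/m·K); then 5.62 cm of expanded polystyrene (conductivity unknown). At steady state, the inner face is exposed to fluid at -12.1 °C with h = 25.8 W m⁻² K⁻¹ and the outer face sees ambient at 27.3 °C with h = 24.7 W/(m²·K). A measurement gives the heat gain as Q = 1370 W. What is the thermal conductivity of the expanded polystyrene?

k = 0.0384 W/m·K

ΣR = ΔT/Q = |-12.1 − 27.3|/1370 = 0.02876 K/W
Known resistances:
  R_conv,in = 1/(hA) = 1/(25.8·53.7) = 7.218×10^-4 K/W
  R_titanium = L/(kA) = 0.0104/(19.9·53.7) = 9.732×10^-6 K/W
  R_conv,out = 1/(hA) = 1/(24.7·53.7) = 7.539×10^-4 K/W
R_expanded polystyrene = ΣR − ΣR_known = 0.02876 − 0.001485 = 0.02728 K/W
L/(kA) = 0.02728 ⇒ k = 0.0562/(0.02728·53.7) = 0.0384 W/m·K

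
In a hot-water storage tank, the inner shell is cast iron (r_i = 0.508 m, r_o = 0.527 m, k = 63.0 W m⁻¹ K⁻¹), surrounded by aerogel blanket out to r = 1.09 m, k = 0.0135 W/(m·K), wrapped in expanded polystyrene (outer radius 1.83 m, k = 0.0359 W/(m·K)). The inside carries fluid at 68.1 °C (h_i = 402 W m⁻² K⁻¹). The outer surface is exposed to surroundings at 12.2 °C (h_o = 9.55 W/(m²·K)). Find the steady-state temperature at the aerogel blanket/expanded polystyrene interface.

T = 19.2 °C

Series thermal resistances, inner to outer:
  R_conv,in = 1/(4πr²h) = 1/(4π·0.508²·402) = 7.671×10^-4 K/W
  R_cast iron = (1/0.508 − 1/0.527)/(4πk) = 0.07097/(4π·63.0) = 8.965×10^-5 K/W
  R_aerogel blanket = (1/0.527 − 1/1.09)/(4πk) = 0.9801/(4π·0.0135) = 5.777 K/W
  R_expanded polystyrene = (1/1.09 − 1/1.83)/(4πk) = 0.3710/(4π·0.0359) = 0.8223 K/W
  R_conv,out = 1/(4πr²h) = 1/(4π·1.83²·9.55) = 0.002488 K/W
ΣR = 7.671×10^-4 + 8.965×10^-5 + 5.777 + 0.8223 + 0.002488 = 6.603 K/W
Q = ΔT/ΣR = (68.1 °C − 12.2 °C)/6.603 = 8.466 W
From the inner boundary to the aerogel blanket/expanded polystyrene interface, ΣR_partial = 5.778 K/W.
T_interface = T_in − Q·ΣR_partial = 68.1 °C − (8.466)(5.778) = 19.2 °C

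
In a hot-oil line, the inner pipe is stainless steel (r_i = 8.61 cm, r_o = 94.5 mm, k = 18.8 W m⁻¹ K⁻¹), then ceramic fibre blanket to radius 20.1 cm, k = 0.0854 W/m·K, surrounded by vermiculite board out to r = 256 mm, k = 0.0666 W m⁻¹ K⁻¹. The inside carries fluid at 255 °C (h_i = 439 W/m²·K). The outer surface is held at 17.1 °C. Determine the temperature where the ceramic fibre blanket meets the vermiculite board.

T = 86.2 °C

Series thermal resistances, inner to outer:
  R'_conv,in = 1/(2πr h) = 1/(2π·0.0861·439) = 0.004211 m·K/W
  R'_stainless steel = ln(0.0945/0.0861)/(2πk) = 0.09309/(2π·18.8) = 7.881×10^-4 m·K/W
  R'_ceramic fibre blanket = ln(0.201/0.0945)/(2πk) = 0.7547/(2π·0.0854) = 1.406 m·K/W
  R'_vermiculite board = ln(0.256/0.201)/(2πk) = 0.2419/(2π·0.0666) = 0.5780 m·K/W
ΣR = 0.004211 + 7.881×10^-4 + 1.406 + 0.5780 = 1.989 m·K/W
Q' = ΔT/ΣR = (255 °C − 17.1 °C)/1.989 = 119.6 W/m
From the inner boundary to the ceramic fibre blanket/vermiculite board interface, ΣR_partial = 1.411 m·K/W.
T_interface = T_in − Q'·ΣR_partial = 255 °C − (119.6)(1.411) = 86.2 °C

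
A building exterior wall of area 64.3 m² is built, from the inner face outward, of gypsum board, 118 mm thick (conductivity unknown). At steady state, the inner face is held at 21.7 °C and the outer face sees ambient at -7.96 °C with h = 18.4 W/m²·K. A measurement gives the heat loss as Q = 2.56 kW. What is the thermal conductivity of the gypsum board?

k = 0.171 W/m·K

ΣR = ΔT/Q = |21.7 − -7.96|/2560 = 0.01159 K/W
Known resistances:
  R_conv,out = 1/(hA) = 1/(18.4·64.3) = 8.452×10^-4 K/W
R_gypsum board = ΣR − ΣR_known = 0.01159 − 8.452×10^-4 = 0.01074 K/W
L/(kA) = 0.01074 ⇒ k = 0.118/(0.01074·64.3) = 0.171 W/m·K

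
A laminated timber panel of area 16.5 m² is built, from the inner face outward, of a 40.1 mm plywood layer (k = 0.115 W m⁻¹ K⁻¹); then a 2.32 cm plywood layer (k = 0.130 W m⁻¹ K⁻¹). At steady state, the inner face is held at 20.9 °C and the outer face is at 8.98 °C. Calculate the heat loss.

Q = 373 W

Treat each layer as a resistance in series:
  R_plywood = L/(kA) = 0.0401/(0.115·16.5) = 0.02113 K/W
  R_plywood = L/(kA) = 0.0232/(0.130·16.5) = 0.01082 K/W
ΣR = 0.02113 + 0.01082 = 0.03195 K/W
Q = ΔT/ΣR = (20.9 °C − 8.98 °C)/0.03195 = 373 W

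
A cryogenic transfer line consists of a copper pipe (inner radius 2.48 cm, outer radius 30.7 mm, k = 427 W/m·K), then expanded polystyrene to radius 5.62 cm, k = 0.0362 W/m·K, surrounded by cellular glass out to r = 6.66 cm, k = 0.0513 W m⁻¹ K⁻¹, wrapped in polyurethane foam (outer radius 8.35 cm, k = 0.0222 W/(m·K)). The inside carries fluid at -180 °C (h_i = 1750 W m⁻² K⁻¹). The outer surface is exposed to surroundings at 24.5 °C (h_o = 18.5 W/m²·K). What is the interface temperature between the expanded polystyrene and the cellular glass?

T = -69.2 °C

Treat each layer as a resistance in series:
  R'_conv,in = 1/(2πr h) = 1/(2π·0.0248·1750) = 0.003667 m·K/W
  R'_copper = ln(0.0307/0.0248)/(2πk) = 0.2134/(2π·427) = 7.955×10^-5 m·K/W
  R'_expanded polystyrene = ln(0.0562/0.0307)/(2πk) = 0.6047/(2π·0.0362) = 2.658 m·K/W
  R'_cellular glass = ln(0.0666/0.0562)/(2πk) = 0.1698/(2π·0.0513) = 0.5268 m·K/W
  R'_polyurethane foam = ln(0.0835/0.0666)/(2πk) = 0.2261/(2π·0.0222) = 1.621 m·K/W
  R'_conv,out = 1/(2πr h) = 1/(2π·0.0835·18.5) = 0.1030 m·K/W
ΣR = 0.003667 + 7.955×10^-5 + 2.658 + 0.5268 + 1.621 + 0.1030 = 4.913 m·K/W
Q' = ΔT/ΣR = (-180 °C − 24.5 °C)/4.913 = -41.62 W/m
From the inner boundary to the expanded polystyrene/cellular glass interface, ΣR_partial = 2.662 m·K/W.
T_interface = T_in − Q'·ΣR_partial = -180 °C − (-41.62)(2.662) = -69.2 °C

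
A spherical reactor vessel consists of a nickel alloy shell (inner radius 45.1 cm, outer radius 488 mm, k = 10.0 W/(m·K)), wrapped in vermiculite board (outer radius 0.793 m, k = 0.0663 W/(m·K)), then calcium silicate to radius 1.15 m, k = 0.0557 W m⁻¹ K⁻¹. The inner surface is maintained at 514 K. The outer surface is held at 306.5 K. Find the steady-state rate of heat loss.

Q = 138 W

Treat each layer as a resistance in series:
  R_nickel alloy = (1/0.451 − 1/0.488)/(4πk) = 0.1681/(4π·10.0) = 0.001338 K/W
  R_vermiculite board = (1/0.488 − 1/0.793)/(4πk) = 0.7881/(4π·0.0663) = 0.9460 K/W
  R_calcium silicate = (1/0.793 − 1/1.15)/(4πk) = 0.3915/(4π·0.0557) = 0.5593 K/W
ΣR = 0.001338 + 0.9460 + 0.5593 = 1.507 K/W
Q = ΔT/ΣR = (514 K − 306.5 K)/1.507 = 138 W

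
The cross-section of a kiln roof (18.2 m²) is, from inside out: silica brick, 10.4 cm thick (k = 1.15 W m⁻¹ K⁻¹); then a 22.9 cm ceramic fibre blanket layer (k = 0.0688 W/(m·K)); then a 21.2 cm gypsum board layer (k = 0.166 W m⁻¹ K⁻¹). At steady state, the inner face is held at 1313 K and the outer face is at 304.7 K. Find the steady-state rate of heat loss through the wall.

Q = 3.91 kW

Resistance network (inner→outer):
  R_silica brick = L/(kA) = 0.104/(1.15·18.2) = 0.004969 K/W
  R_ceramic fibre blanket = L/(kA) = 0.229/(0.0688·18.2) = 0.1829 K/W
  R_gypsum board = L/(kA) = 0.212/(0.166·18.2) = 0.07017 K/W
ΣR = 0.004969 + 0.1829 + 0.07017 = 0.2580 K/W
Q = ΔT/ΣR = (1313 K − 304.7 K)/0.2580 = 3910 W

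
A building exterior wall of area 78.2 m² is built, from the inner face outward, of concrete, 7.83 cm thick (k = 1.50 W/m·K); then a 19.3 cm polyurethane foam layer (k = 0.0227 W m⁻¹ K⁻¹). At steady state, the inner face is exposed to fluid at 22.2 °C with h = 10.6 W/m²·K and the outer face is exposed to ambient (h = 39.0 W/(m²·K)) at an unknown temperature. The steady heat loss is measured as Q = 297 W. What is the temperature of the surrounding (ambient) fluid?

T_out = -10.7 °C

Sum the resistances:
  R_conv,in = 1/(hA) = 1/(10.6·78.2) = 0.001206 K/W
  R_concrete = L/(kA) = 0.0783/(1.50·78.2) = 6.675×10^-4 K/W
  R_polyurethane foam = L/(kA) = 0.193/(0.0227·78.2) = 0.1087 K/W
  R_conv,out = 1/(hA) = 1/(39.0·78.2) = 3.279×10^-4 K/W
ΣR = 0.1109 K/W
ΔT = Q·ΣR = 297 × 0.1109 = 32.94 K
Heat flows outward, so T_out = T_in − ΔT = 22.2 − 32.94 = -10.7 °C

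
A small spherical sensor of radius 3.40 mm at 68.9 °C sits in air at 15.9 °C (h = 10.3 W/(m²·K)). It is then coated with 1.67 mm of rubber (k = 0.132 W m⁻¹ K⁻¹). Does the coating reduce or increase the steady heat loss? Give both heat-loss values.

Critical radius for a sphere: r_cr = 2k/h = 0.0256 m = 2.56 cm.
Outer radius after coating: r₂ = 0.00340 + 0.00167 = 0.00507 m.
Since r₁ < r_cr and r₂ ≤ r_cr, the coating moves toward the maximum at r_cr — heat loss rises.
Bare: R = 1/(4πr₁²h) = 668.3 K/W; Q = 53/668.3 = 0.0793 W.
Coated: R = R_cond + R_conv = 359.0 K/W; Q = 53/359.0 = 0.148 W.

increases: 0.0793 → 0.148 W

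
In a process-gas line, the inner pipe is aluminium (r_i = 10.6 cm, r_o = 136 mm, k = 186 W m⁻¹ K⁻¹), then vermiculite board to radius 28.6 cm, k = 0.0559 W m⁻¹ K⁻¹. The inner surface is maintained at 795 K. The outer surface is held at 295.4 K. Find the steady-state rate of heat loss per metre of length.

Q' = 236 W/m

Treat each layer as a resistance in series:
  R'_aluminium = ln(0.136/0.106)/(2πk) = 0.2492/(2π·186) = 2.132×10^-4 m·K/W
  R'_vermiculite board = ln(0.286/0.136)/(2πk) = 0.7433/(2π·0.0559) = 2.116 m·K/W
ΣR = 2.132×10^-4 + 2.116 = 2.116 m·K/W
Q' = ΔT/ΣR = (795 K − 295.4 K)/2.116 = 236 W/m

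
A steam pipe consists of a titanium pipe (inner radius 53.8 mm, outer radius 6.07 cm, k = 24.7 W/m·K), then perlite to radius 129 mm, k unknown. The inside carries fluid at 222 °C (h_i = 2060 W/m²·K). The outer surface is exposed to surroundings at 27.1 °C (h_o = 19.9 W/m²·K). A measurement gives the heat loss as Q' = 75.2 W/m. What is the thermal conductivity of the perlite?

k = 0.0475 W/m·K

ΣR = ΔT/Q' = |222 − 27.1|/75.2 = 2.592 m·K/W
Known resistances:
  R'_conv,in = 1/(2πr h) = 1/(2π·0.0538·2060) = 0.001436 m·K/W
  R'_titanium = ln(0.0607/0.0538)/(2πk) = 0.1207/(2π·24.7) = 7.775×10^-4 m·K/W
  R'_conv,out = 1/(2πr h) = 1/(2π·0.129·19.9) = 0.06200 m·K/W
R_perlite = ΣR − ΣR_known = 2.592 − 0.06421 = 2.528 m·K/W
ln(r₂/r₁)/(2πk) = 2.528 ⇒ k = 0.7539/(2π·2.528) = 0.0475 W/m·K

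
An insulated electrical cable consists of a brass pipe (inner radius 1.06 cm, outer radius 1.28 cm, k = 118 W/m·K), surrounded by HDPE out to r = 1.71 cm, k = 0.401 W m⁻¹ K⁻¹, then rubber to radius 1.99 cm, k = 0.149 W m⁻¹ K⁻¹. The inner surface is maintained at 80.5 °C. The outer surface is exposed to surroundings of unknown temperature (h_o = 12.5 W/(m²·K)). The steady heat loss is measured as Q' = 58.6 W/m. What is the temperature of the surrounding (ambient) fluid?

T_out = 26.8 °C

Sum the resistances:
  R'_brass = ln(0.0128/0.0106)/(2πk) = 0.1886/(2π·118) = 2.544×10^-4 m·K/W
  R'_HDPE = ln(0.0171/0.0128)/(2πk) = 0.2896/(2π·0.401) = 0.1150 m·K/W
  R'_rubber = ln(0.0199/0.0171)/(2πk) = 0.1516/(2π·0.149) = 0.1620 m·K/W
  R'_conv,out = 1/(2πr h) = 1/(2π·0.0199·12.5) = 0.6398 m·K/W
ΣR = 0.9170 m·K/W
ΔT = Q'·ΣR = 58.6 × 0.9170 = 53.74 K
Heat flows outward, so T_out = T_in − ΔT = 80.5 − 53.74 = 26.8 °C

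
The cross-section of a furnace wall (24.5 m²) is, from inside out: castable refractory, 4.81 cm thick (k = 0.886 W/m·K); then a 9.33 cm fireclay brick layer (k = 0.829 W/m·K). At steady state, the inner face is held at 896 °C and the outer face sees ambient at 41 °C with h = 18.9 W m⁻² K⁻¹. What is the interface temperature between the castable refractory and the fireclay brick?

Series thermal resistances, inner to outer:
  R_castable refractory = L/(kA) = 0.0481/(0.886·24.5) = 0.002216 K/W
  R_fireclay brick = L/(kA) = 0.0933/(0.829·24.5) = 0.004594 K/W
  R_conv,out = 1/(hA) = 1/(18.9·24.5) = 0.002160 K/W
ΣR = 0.002216 + 0.004594 + 0.002160 = 0.008970 K/W
Q = ΔT/ΣR = (896 °C − 41 °C)/0.008970 = 95320 W
From the inner boundary to the castable refractory/fireclay brick interface, ΣR_partial = 0.002216 K/W.
T_interface = T_in − Q·ΣR_partial = 896 °C − (95320)(0.002216) = 685 °C

T = 685 °C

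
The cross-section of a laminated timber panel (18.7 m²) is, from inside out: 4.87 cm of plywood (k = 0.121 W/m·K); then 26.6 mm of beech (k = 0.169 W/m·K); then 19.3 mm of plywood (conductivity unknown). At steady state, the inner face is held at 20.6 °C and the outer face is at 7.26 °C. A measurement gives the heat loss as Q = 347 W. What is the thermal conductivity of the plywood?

k = 0.121 W/m·K

ΣR = ΔT/Q = |20.6 − 7.26|/347 = 0.03844 K/W
Known resistances:
  R_plywood = L/(kA) = 0.0487/(0.121·18.7) = 0.02152 K/W
  R_beech = L/(kA) = 0.0266/(0.169·18.7) = 0.008417 K/W
R_plywood = ΣR − ΣR_known = 0.03844 − 0.02994 = 0.008500 K/W
L/(kA) = 0.008500 ⇒ k = 0.0193/(0.008500·18.7) = 0.121 W/m·K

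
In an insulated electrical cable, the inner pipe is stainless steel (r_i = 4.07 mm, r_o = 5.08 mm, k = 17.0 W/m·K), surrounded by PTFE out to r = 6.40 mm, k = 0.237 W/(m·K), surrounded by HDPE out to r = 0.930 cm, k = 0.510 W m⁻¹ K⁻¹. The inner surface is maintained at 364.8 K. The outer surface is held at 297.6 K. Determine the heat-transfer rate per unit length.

Q' = 245 W/m

Treat each layer as a resistance in series:
  R'_stainless steel = ln(0.00508/0.00407)/(2πk) = 0.2217/(2π·17.0) = 0.002075 m·K/W
  R'_PTFE = ln(0.00640/0.00508)/(2πk) = 0.2310/(2π·0.237) = 0.1551 m·K/W
  R'_HDPE = ln(0.00930/0.00640)/(2πk) = 0.3737/(2π·0.510) = 0.1166 m·K/W
ΣR = 0.002075 + 0.1551 + 0.1166 = 0.2738 m·K/W
Q' = ΔT/ΣR = (364.8 K − 297.6 K)/0.2738 = 245 W/m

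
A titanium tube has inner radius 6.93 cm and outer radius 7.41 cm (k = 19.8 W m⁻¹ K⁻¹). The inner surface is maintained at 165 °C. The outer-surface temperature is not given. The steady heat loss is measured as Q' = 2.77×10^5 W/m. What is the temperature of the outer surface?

Sum the resistances:
  R'_titanium = ln(0.0741/0.0693)/(2πk) = 0.06697/(2π·19.8) = 5.383×10^-4 m·K/W
ΣR = 5.383×10^-4 m·K/W
ΔT = Q'·ΣR = 2.77×10^5 × 5.383×10^-4 = 149.1 K
Heat flows outward, so T_out = T_in − ΔT = 165 − 149.1 = 15.9 °C

T_out = 15.9 °C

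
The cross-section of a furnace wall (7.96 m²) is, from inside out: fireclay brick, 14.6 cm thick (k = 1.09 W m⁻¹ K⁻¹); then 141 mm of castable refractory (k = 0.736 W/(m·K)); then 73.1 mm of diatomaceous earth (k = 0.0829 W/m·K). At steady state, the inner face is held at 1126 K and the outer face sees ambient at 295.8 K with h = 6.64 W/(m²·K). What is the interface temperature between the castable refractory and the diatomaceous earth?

Treat each layer as a resistance in series:
  R_fireclay brick = L/(kA) = 0.146/(1.09·7.96) = 0.01683 K/W
  R_castable refractory = L/(kA) = 0.141/(0.736·7.96) = 0.02407 K/W
  R_diatomaceous earth = L/(kA) = 0.0731/(0.0829·7.96) = 0.1108 K/W
  R_conv,out = 1/(hA) = 1/(6.64·7.96) = 0.01892 K/W
ΣR = 0.01683 + 0.02407 + 0.1108 + 0.01892 = 0.1706 K/W
Q = ΔT/ΣR = (1126 K − 295.8 K)/0.1706 = 4866 W
From the inner boundary to the castable refractory/diatomaceous earth interface, ΣR_partial = 0.04090 K/W.
T_interface = T_in − Q·ΣR_partial = 1126 K − (4866)(0.04090) = 927 K

T = 927 K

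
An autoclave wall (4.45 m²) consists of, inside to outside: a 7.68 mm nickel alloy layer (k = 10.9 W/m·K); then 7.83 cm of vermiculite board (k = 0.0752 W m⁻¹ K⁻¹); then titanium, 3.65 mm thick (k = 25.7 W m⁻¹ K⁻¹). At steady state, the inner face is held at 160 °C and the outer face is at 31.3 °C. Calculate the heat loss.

Series thermal resistances, inner to outer:
  R_nickel alloy = L/(kA) = 0.00768/(10.9·4.45) = 1.583×10^-4 K/W
  R_vermiculite board = L/(kA) = 0.0783/(0.0752·4.45) = 0.2340 K/W
  R_titanium = L/(kA) = 0.00365/(25.7·4.45) = 3.192×10^-5 K/W
ΣR = 1.583×10^-4 + 0.2340 + 3.192×10^-5 = 0.2342 K/W
Q = ΔT/ΣR = (160 °C − 31.3 °C)/0.2342 = 550 W

Q = 550 W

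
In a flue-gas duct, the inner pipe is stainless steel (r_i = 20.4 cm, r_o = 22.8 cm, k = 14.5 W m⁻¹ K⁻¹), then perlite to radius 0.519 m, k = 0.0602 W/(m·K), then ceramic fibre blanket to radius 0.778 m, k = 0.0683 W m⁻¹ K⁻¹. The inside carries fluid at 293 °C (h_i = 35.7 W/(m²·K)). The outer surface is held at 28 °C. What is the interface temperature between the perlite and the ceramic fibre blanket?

T = 108 °C

Series thermal resistances, inner to outer:
  R'_conv,in = 1/(2πr h) = 1/(2π·0.204·35.7) = 0.02185 m·K/W
  R'_stainless steel = ln(0.228/0.204)/(2πk) = 0.1112/(2π·14.5) = 0.001221 m·K/W
  R'_perlite = ln(0.519/0.228)/(2πk) = 0.8226/(2π·0.0602) = 2.175 m·K/W
  R'_ceramic fibre blanket = ln(0.778/0.519)/(2πk) = 0.4048/(2π·0.0683) = 0.9433 m·K/W
ΣR = 0.02185 + 0.001221 + 2.175 + 0.9433 = 3.141 m·K/W
Q' = ΔT/ΣR = (293 °C − 28 °C)/3.141 = 84.37 W/m
From the inner boundary to the perlite/ceramic fibre blanket interface, ΣR_partial = 2.198 m·K/W.
T_interface = T_in − Q'·ΣR_partial = 293 °C − (84.37)(2.198) = 108 °C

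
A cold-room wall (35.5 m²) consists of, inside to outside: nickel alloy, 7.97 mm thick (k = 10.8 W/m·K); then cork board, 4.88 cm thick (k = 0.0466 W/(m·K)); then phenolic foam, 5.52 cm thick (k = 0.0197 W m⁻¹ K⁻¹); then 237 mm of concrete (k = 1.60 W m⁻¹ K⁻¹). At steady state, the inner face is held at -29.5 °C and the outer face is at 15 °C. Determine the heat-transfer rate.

Resistance network (inner→outer):
  R_nickel alloy = L/(kA) = 0.00797/(10.8·35.5) = 2.079×10^-5 K/W
  R_cork board = L/(kA) = 0.0488/(0.0466·35.5) = 0.02950 K/W
  R_phenolic foam = L/(kA) = 0.0552/(0.0197·35.5) = 0.07893 K/W
  R_concrete = L/(kA) = 0.237/(1.60·35.5) = 0.004173 K/W
ΣR = 2.079×10^-5 + 0.02950 + 0.07893 + 0.004173 = 0.1126 K/W
Q = ΔT/ΣR = (-29.5 °C − 15 °C)/0.1126 = -395 W
(Negative Q ⇒ heat flows inward; heat gain = 395 W.)

Q = 395 W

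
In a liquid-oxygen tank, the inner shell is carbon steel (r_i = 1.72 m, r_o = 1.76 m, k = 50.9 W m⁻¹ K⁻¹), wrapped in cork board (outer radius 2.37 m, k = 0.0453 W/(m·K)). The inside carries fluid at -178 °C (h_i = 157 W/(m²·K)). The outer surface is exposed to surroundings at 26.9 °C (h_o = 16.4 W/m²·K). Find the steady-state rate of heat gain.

Q = 794 W

Series thermal resistances, inner to outer:
  R_conv,in = 1/(4πr²h) = 1/(4π·1.72²·157) = 1.713×10^-4 K/W
  R_carbon steel = (1/1.72 − 1/1.76)/(4πk) = 0.01321/(4π·50.9) = 2.066×10^-5 K/W
  R_cork board = (1/1.76 − 1/2.37)/(4πk) = 0.1462/(4π·0.0453) = 0.2569 K/W
  R_conv,out = 1/(4πr²h) = 1/(4π·2.37²·16.4) = 8.639×10^-4 K/W
ΣR = 1.713×10^-4 + 2.066×10^-5 + 0.2569 + 8.639×10^-4 = 0.2580 K/W
Q = ΔT/ΣR = (-178 °C − 26.9 °C)/0.2580 = -794 W
(Negative Q ⇒ heat flows inward; heat gain = 794 W.)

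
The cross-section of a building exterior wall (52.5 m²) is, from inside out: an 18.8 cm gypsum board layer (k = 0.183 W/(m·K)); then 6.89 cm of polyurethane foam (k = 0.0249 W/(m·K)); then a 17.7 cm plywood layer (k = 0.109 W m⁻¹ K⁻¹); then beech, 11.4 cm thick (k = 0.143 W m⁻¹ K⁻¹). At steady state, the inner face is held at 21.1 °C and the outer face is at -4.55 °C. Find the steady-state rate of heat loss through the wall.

Series thermal resistances, inner to outer:
  R_gypsum board = L/(kA) = 0.188/(0.183·52.5) = 0.01957 K/W
  R_polyurethane foam = L/(kA) = 0.0689/(0.0249·52.5) = 0.05271 K/W
  R_plywood = L/(kA) = 0.177/(0.109·52.5) = 0.03093 K/W
  R_beech = L/(kA) = 0.114/(0.143·52.5) = 0.01518 K/W
ΣR = 0.01957 + 0.05271 + 0.03093 + 0.01518 = 0.1184 K/W
Q = ΔT/ΣR = (21.1 °C − -4.55 °C)/0.1184 = 217 W

Q = 217 W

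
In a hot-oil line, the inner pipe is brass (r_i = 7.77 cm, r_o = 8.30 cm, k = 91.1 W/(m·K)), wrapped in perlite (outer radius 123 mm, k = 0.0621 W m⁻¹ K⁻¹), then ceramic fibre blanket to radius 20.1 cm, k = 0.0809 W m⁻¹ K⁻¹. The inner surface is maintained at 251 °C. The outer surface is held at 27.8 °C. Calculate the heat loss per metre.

Treat each layer as a resistance in series:
  R'_brass = ln(0.0830/0.0777)/(2πk) = 0.06599/(2π·91.1) = 1.153×10^-4 m·K/W
  R'_perlite = ln(0.123/0.0830)/(2πk) = 0.3933/(2π·0.0621) = 1.008 m·K/W
  R'_ceramic fibre blanket = ln(0.201/0.123)/(2πk) = 0.4911/(2π·0.0809) = 0.9662 m·K/W
ΣR = 1.153×10^-4 + 1.008 + 0.9662 = 1.974 m·K/W
Q' = ΔT/ΣR = (251 °C − 27.8 °C)/1.974 = 113 W/m

Q' = 113 W/m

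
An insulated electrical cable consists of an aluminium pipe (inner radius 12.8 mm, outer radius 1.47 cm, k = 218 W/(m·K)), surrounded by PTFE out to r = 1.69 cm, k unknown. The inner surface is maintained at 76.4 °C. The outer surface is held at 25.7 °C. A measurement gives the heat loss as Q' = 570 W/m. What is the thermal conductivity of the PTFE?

ΣR = ΔT/Q' = |76.4 − 25.7|/570 = 0.08895 m·K/W
Known resistances:
  R'_aluminium = ln(0.0147/0.0128)/(2πk) = 0.1384/(2π·218) = 1.010×10^-4 m·K/W
R_PTFE = ΣR − ΣR_known = 0.08895 − 1.010×10^-4 = 0.08885 m·K/W
ln(r₂/r₁)/(2πk) = 0.08885 ⇒ k = 0.1395/(2π·0.08885) = 0.250 W/m·K

k = 0.250 W/m·K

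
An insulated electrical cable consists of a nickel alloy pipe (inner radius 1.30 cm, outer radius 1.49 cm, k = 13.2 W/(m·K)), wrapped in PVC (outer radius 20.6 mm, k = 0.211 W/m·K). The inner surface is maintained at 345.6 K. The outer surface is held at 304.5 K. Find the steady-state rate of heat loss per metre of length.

Series thermal resistances, inner to outer:
  R'_nickel alloy = ln(0.0149/0.0130)/(2πk) = 0.1364/(2π·13.2) = 0.001645 m·K/W
  R'_PVC = ln(0.0206/0.0149)/(2πk) = 0.3239/(2π·0.211) = 0.2443 m·K/W
ΣR = 0.001645 + 0.2443 = 0.2459 m·K/W
Q' = ΔT/ΣR = (345.6 K − 304.5 K)/0.2459 = 167 W/m

Q' = 167 W/m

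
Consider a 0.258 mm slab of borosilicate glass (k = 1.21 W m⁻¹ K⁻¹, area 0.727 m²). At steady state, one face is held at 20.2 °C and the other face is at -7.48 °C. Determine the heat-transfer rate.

Q = 94.4 kW

Q = kA·ΔT/L = 1.21 × 0.727 × |20.2 °C − -7.48 °C| / 2.58×10^-4 = 94400 W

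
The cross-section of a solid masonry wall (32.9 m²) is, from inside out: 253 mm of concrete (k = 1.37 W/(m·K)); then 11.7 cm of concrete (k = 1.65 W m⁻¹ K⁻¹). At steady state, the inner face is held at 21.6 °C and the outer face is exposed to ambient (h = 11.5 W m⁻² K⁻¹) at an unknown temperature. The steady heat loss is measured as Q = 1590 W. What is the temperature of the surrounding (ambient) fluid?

T_out = 5.05 °C

Series resistances:
  R_concrete = L/(kA) = 0.253/(1.37·32.9) = 0.005613 K/W
  R_concrete = L/(kA) = 0.117/(1.65·32.9) = 0.002155 K/W
  R_conv,out = 1/(hA) = 1/(11.5·32.9) = 0.002643 K/W
ΣR = 0.01041 K/W
ΔT = Q·ΣR = 1590 × 0.01041 = 16.55 K
Heat flows outward, so T_out = T_in − ΔT = 21.6 − 16.55 = 5.05 °C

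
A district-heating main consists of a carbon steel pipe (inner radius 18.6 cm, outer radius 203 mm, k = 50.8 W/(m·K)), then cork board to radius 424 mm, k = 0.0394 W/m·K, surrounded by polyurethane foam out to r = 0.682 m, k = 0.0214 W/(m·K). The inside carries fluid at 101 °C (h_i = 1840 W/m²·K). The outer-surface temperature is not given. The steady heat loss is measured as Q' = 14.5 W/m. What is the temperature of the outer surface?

T_out = 6.59 °C

Series resistances:
  R'_conv,in = 1/(2πr h) = 1/(2π·0.186·1840) = 4.650×10^-4 m·K/W
  R'_carbon steel = ln(0.203/0.186)/(2πk) = 0.08746/(2π·50.8) = 2.740×10^-4 m·K/W
  R'_cork board = ln(0.424/0.203)/(2πk) = 0.7365/(2π·0.0394) = 2.975 m·K/W
  R'_polyurethane foam = ln(0.682/0.424)/(2πk) = 0.4753/(2π·0.0214) = 3.535 m·K/W
ΣR = 6.511 m·K/W
ΔT = Q'·ΣR = 14.5 × 6.511 = 94.41 K
Heat flows outward, so T_out = T_in − ΔT = 101 − 94.41 = 6.59 °C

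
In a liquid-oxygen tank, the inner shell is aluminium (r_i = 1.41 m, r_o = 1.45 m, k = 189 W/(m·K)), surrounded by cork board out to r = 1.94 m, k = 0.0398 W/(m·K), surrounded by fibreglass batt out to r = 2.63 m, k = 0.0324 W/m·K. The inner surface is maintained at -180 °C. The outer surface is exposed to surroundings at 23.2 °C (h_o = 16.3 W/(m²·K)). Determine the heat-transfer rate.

Resistance network (inner→outer):
  R_aluminium = (1/1.41 − 1/1.45)/(4πk) = 0.01956/(4π·189) = 8.238×10^-6 K/W
  R_cork board = (1/1.45 − 1/1.94)/(4πk) = 0.1742/(4π·0.0398) = 0.3483 K/W
  R_fibreglass batt = (1/1.94 − 1/2.63)/(4πk) = 0.1352/(4π·0.0324) = 0.3322 K/W
  R_conv,out = 1/(4πr²h) = 1/(4π·2.63²·16.3) = 7.058×10^-4 K/W
ΣR = 8.238×10^-6 + 0.3483 + 0.3322 + 7.058×10^-4 = 0.6812 K/W
Q = ΔT/ΣR = (-180 °C − 23.2 °C)/0.6812 = -298 W
(Negative Q ⇒ heat flows inward; heat gain = 298 W.)

Q = 298 W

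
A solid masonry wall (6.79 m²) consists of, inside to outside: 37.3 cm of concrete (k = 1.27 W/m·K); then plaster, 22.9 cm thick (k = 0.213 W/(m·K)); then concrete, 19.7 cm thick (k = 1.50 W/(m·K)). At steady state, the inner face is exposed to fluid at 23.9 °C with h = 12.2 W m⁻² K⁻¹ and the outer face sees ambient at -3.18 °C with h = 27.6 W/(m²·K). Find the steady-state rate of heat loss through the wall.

Series thermal resistances, inner to outer:
  R_conv,in = 1/(hA) = 1/(12.2·6.79) = 0.01207 K/W
  R_concrete = L/(kA) = 0.373/(1.27·6.79) = 0.04325 K/W
  R_plaster = L/(kA) = 0.229/(0.213·6.79) = 0.1583 K/W
  R_concrete = L/(kA) = 0.197/(1.50·6.79) = 0.01934 K/W
  R_conv,out = 1/(hA) = 1/(27.6·6.79) = 0.005336 K/W
ΣR = 0.01207 + 0.04325 + 0.1583 + 0.01934 + 0.005336 = 0.2383 K/W
Q = ΔT/ΣR = (23.9 °C − -3.18 °C)/0.2383 = 114 W

Q = 114 W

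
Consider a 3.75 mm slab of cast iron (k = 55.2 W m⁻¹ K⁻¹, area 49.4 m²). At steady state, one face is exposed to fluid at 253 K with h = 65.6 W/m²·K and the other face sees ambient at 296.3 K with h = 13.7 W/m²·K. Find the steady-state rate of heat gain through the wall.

Series thermal resistances, inner to outer:
  R_conv,in = 1/(hA) = 1/(65.6·49.4) = 3.086×10^-4 K/W
  R_cast iron = L/(kA) = 0.00375/(55.2·49.4) = 1.375×10^-6 K/W
  R_conv,out = 1/(hA) = 1/(13.7·49.4) = 0.001478 K/W
ΣR = 3.086×10^-4 + 1.375×10^-6 + 0.001478 = 0.001788 K/W
Q = ΔT/ΣR = (253 K − 296.3 K)/0.001788 = -24200 W
(Negative Q ⇒ heat flows inward; heat gain = 24200 W.)

Q = 24200 W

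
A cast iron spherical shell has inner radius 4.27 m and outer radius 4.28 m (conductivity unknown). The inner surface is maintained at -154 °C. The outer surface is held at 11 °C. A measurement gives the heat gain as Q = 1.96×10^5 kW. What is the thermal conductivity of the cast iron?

ΣR = ΔT/Q = |-154 − 11|/1.96×10^8 = 8.418×10^-7 K/W
(1/r₁−1/r₂)/(4πk) = 8.418×10^-7 ⇒ k = 5.472×10^-4/(4π·8.418×10^-7) = 51.7 W/m·K

k = 51.7 W/m·K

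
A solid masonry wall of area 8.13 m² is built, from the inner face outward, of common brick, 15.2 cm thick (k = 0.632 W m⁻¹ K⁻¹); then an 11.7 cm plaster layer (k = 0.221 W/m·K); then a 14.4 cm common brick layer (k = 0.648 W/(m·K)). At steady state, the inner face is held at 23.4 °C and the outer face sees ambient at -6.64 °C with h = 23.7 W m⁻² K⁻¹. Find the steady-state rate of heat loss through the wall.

Resistance network (inner→outer):
  R_common brick = L/(kA) = 0.152/(0.632·8.13) = 0.02958 K/W
  R_plaster = L/(kA) = 0.117/(0.221·8.13) = 0.06512 K/W
  R_common brick = L/(kA) = 0.144/(0.648·8.13) = 0.02733 K/W
  R_conv,out = 1/(hA) = 1/(23.7·8.13) = 0.005190 K/W
ΣR = 0.02958 + 0.06512 + 0.02733 + 0.005190 = 0.1272 K/W
Q = ΔT/ΣR = (23.4 °C − -6.64 °C)/0.1272 = 236 W

Q = 236 W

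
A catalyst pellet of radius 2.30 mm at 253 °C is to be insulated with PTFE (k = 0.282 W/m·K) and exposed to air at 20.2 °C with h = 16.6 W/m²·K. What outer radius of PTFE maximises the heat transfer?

r_cr = 3.40 cm

For a sphere, r_cr = 2k_ins/h = 2·0.282/16.6 = 0.0340 m = 3.40 cm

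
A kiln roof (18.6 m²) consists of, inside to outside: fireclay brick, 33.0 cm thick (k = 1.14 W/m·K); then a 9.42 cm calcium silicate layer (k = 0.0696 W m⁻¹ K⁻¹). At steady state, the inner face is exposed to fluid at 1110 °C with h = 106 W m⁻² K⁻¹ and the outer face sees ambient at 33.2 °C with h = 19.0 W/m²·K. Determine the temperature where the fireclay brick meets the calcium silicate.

T = 921 °C

Resistance network (inner→outer):
  R_conv,in = 1/(hA) = 1/(106·18.6) = 5.072×10^-4 K/W
  R_fireclay brick = L/(kA) = 0.330/(1.14·18.6) = 0.01556 K/W
  R_calcium silicate = L/(kA) = 0.0942/(0.0696·18.6) = 0.07277 K/W
  R_conv,out = 1/(hA) = 1/(19.0·18.6) = 0.002830 K/W
ΣR = 5.072×10^-4 + 0.01556 + 0.07277 + 0.002830 = 0.09167 K/W
Q = ΔT/ΣR = (1110 °C − 33.2 °C)/0.09167 = 11750 W
From the inner boundary to the fireclay brick/calcium silicate interface, ΣR_partial = 0.01607 K/W.
T_interface = T_in − Q·ΣR_partial = 1110 °C − (11750)(0.01607) = 921 °C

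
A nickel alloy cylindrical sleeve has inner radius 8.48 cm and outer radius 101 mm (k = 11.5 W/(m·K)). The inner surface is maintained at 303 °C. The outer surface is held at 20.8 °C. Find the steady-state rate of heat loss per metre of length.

Q' = 1.17×10^5 W/m

Q' = 2πk·ΔT/ln(r₂/r₁) = 2π × 11.5 × 282.2 / ln(0.101/0.0848) = 1.17×10^5 W/m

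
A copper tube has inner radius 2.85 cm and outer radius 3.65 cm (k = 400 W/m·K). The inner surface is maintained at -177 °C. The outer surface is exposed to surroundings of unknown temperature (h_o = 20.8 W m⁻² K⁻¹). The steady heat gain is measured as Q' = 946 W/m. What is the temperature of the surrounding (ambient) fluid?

Series resistances:
  R'_copper = ln(0.0365/0.0285)/(2πk) = 0.2474/(2π·400) = 9.844×10^-5 m·K/W
  R'_conv,out = 1/(2πr h) = 1/(2π·0.0365·20.8) = 0.2096 m·K/W
ΣR = 0.2097 m·K/W
ΔT = Q'·ΣR = 946 × 0.2097 = 198.4 K
Heat flows inward, so T_out = T_in + ΔT = -177 + 198.4 = 21.4 °C

T_out = 21.4 °C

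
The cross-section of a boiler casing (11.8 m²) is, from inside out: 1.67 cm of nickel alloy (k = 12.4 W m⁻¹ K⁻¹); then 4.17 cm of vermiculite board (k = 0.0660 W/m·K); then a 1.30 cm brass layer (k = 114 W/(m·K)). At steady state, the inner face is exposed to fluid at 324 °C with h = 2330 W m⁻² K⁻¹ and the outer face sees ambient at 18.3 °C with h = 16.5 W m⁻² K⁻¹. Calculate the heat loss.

Q = 5200 W

Treat each layer as a resistance in series:
  R_conv,in = 1/(hA) = 1/(2330·11.8) = 3.637×10^-5 K/W
  R_nickel alloy = L/(kA) = 0.0167/(12.4·11.8) = 1.141×10^-4 K/W
  R_vermiculite board = L/(kA) = 0.0417/(0.0660·11.8) = 0.05354 K/W
  R_brass = L/(kA) = 0.0130/(114·11.8) = 9.664×10^-6 K/W
  R_conv,out = 1/(hA) = 1/(16.5·11.8) = 0.005136 K/W
ΣR = 3.637×10^-5 + 1.141×10^-4 + 0.05354 + 9.664×10^-6 + 0.005136 = 0.05884 K/W
Q = ΔT/ΣR = (324 °C − 18.3 °C)/0.05884 = 5200 W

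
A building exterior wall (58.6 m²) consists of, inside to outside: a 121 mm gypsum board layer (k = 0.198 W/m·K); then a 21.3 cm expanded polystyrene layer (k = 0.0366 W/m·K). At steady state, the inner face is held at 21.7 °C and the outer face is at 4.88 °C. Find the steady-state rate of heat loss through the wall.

Resistance network (inner→outer):
  R_gypsum board = L/(kA) = 0.121/(0.198·58.6) = 0.01043 K/W
  R_expanded polystyrene = L/(kA) = 0.213/(0.0366·58.6) = 0.09931 K/W
ΣR = 0.01043 + 0.09931 = 0.1097 K/W
Q = ΔT/ΣR = (21.7 °C − 4.88 °C)/0.1097 = 153 W

Q = 153 W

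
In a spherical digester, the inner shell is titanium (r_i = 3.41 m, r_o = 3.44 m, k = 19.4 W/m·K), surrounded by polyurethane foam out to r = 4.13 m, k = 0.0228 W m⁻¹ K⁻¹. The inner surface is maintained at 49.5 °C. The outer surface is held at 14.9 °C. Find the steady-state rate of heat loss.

Q = 204 W

Treat each layer as a resistance in series:
  R_titanium = (1/3.41 − 1/3.44)/(4πk) = 0.002557/(4π·19.4) = 1.049×10^-5 K/W
  R_polyurethane foam = (1/3.44 − 1/4.13)/(4πk) = 0.04857/(4π·0.0228) = 0.1695 K/W
ΣR = 1.049×10^-5 + 0.1695 = 0.1695 K/W
Q = ΔT/ΣR = (49.5 °C − 14.9 °C)/0.1695 = 204 W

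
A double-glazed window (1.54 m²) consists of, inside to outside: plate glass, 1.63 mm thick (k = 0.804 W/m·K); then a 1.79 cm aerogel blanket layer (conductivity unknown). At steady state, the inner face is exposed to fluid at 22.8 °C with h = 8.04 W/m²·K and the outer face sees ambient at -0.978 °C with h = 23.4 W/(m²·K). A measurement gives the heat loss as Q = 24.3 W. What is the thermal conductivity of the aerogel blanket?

k = 0.0134 W/m·K

ΣR = ΔT/Q = |22.8 − -0.978|/24.3 = 0.9785 K/W
Known resistances:
  R_conv,in = 1/(hA) = 1/(8.04·1.54) = 0.08077 K/W
  R_plate glass = L/(kA) = 0.00163/(0.804·1.54) = 0.001316 K/W
  R_conv,out = 1/(hA) = 1/(23.4·1.54) = 0.02775 K/W
R_aerogel blanket = ΣR − ΣR_known = 0.9785 − 0.1098 = 0.8687 K/W
L/(kA) = 0.8687 ⇒ k = 0.0179/(0.8687·1.54) = 0.0134 W/m·K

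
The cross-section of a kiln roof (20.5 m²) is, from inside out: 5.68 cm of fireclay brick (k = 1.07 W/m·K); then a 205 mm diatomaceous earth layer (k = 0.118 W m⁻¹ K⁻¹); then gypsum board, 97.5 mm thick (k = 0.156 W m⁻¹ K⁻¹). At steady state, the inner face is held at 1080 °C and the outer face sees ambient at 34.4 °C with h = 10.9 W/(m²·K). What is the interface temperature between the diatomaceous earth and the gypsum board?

Treat each layer as a resistance in series:
  R_fireclay brick = L/(kA) = 0.0568/(1.07·20.5) = 0.002589 K/W
  R_diatomaceous earth = L/(kA) = 0.205/(0.118·20.5) = 0.08475 K/W
  R_gypsum board = L/(kA) = 0.0975/(0.156·20.5) = 0.03049 K/W
  R_conv,out = 1/(hA) = 1/(10.9·20.5) = 0.004475 K/W
ΣR = 0.002589 + 0.08475 + 0.03049 + 0.004475 = 0.1223 K/W
Q = ΔT/ΣR = (1080 °C − 34.4 °C)/0.1223 = 8549 W
From the inner boundary to the diatomaceous earth/gypsum board interface, ΣR_partial = 0.08734 K/W.
T_interface = T_in − Q·ΣR_partial = 1080 °C − (8549)(0.08734) = 333 °C

T = 333 °C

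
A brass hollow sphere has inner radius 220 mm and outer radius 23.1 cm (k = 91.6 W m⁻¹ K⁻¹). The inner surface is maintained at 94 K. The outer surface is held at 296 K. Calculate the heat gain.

Q = 4πk·ΔT/(1/r₁ − 1/r₂) = 4π × 91.6 × 202 / (1/0.220 − 1/0.231) = 1.07×10^6 W

Q = 1070 kW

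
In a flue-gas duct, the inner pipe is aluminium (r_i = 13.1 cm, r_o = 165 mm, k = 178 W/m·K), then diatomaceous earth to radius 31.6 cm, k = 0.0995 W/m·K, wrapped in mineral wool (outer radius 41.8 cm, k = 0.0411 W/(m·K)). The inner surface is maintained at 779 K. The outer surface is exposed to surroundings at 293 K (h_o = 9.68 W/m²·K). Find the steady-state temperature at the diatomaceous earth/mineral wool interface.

Resistance network (inner→outer):
  R'_aluminium = ln(0.165/0.131)/(2πk) = 0.2307/(2π·178) = 2.063×10^-4 m·K/W
  R'_diatomaceous earth = ln(0.316/0.165)/(2πk) = 0.6498/(2π·0.0995) = 1.039 m·K/W
  R'_mineral wool = ln(0.418/0.316)/(2πk) = 0.2797/(2π·0.0411) = 1.083 m·K/W
  R'_conv,out = 1/(2πr h) = 1/(2π·0.418·9.68) = 0.03933 m·K/W
ΣR = 2.063×10^-4 + 1.039 + 1.083 + 0.03933 = 2.162 m·K/W
Q' = ΔT/ΣR = (779 K − 293 K)/2.162 = 224.8 W/m
From the inner boundary to the diatomaceous earth/mineral wool interface, ΣR_partial = 1.039 m·K/W.
T_interface = T_in − Q'·ΣR_partial = 779 K − (224.8)(1.039) = 545 K

T = 545 K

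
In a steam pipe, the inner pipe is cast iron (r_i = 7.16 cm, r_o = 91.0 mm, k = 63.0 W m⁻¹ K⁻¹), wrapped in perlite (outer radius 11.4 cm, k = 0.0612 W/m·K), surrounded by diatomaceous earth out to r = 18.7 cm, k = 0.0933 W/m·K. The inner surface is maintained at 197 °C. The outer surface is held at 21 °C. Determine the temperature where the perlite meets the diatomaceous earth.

T = 125 °C

Treat each layer as a resistance in series:
  R'_cast iron = ln(0.0910/0.0716)/(2πk) = 0.2398/(2π·63.0) = 6.057×10^-4 m·K/W
  R'_perlite = ln(0.114/0.0910)/(2πk) = 0.2253/(2π·0.0612) = 0.5860 m·K/W
  R'_diatomaceous earth = ln(0.187/0.114)/(2πk) = 0.4949/(2π·0.0933) = 0.8442 m·K/W
ΣR = 6.057×10^-4 + 0.5860 + 0.8442 = 1.431 m·K/W
Q' = ΔT/ΣR = (197 °C − 21 °C)/1.431 = 123.0 W/m
From the inner boundary to the perlite/diatomaceous earth interface, ΣR_partial = 0.5866 m·K/W.
T_interface = T_in − Q'·ΣR_partial = 197 °C − (123.0)(0.5866) = 125 °C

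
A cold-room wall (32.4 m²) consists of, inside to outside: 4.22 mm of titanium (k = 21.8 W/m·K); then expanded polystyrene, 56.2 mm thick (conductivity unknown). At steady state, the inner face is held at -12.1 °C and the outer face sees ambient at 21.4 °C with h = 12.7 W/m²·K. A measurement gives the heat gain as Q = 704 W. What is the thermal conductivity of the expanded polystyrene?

ΣR = ΔT/Q = |-12.1 − 21.4|/704 = 0.04759 K/W
Known resistances:
  R_titanium = L/(kA) = 0.00422/(21.8·32.4) = 5.975×10^-6 K/W
  R_conv,out = 1/(hA) = 1/(12.7·32.4) = 0.002430 K/W
R_expanded polystyrene = ΣR − ΣR_known = 0.04759 − 0.002436 = 0.04515 K/W
L/(kA) = 0.04515 ⇒ k = 0.0562/(0.04515·32.4) = 0.0384 W/m·K

k = 0.0384 W/m·K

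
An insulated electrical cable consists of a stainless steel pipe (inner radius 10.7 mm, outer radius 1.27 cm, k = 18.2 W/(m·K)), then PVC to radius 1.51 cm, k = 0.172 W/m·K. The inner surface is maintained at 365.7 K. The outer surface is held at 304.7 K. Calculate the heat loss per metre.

Treat each layer as a resistance in series:
  R'_stainless steel = ln(0.0127/0.0107)/(2πk) = 0.1714/(2π·18.2) = 0.001498 m·K/W
  R'_PVC = ln(0.0151/0.0127)/(2πk) = 0.1731/(2π·0.172) = 0.1602 m·K/W
ΣR = 0.001498 + 0.1602 = 0.1617 m·K/W
Q' = ΔT/ΣR = (365.7 K − 304.7 K)/0.1617 = 377 W/m

Q' = 377 W/m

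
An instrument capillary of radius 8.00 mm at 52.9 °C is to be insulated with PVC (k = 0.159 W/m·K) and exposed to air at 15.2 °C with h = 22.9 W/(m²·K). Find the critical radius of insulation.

For a cylinder, r_cr = k_ins/h = 0.159/22.9 = 0.00694 m = 0.694 cm

r_cr = 0.694 cm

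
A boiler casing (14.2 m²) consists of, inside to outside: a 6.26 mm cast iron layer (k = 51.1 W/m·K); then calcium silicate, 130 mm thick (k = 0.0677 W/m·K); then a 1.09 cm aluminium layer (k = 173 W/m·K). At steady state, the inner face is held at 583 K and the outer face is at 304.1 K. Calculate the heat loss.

Q = 2060 W

Series thermal resistances, inner to outer:
  R_cast iron = L/(kA) = 0.00626/(51.1·14.2) = 8.627×10^-6 K/W
  R_calcium silicate = L/(kA) = 0.130/(0.0677·14.2) = 0.1352 K/W
  R_aluminium = L/(kA) = 0.0109/(173·14.2) = 4.437×10^-6 K/W
ΣR = 8.627×10^-6 + 0.1352 + 4.437×10^-6 = 0.1352 K/W
Q = ΔT/ΣR = (583 K − 304.1 K)/0.1352 = 2060 W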